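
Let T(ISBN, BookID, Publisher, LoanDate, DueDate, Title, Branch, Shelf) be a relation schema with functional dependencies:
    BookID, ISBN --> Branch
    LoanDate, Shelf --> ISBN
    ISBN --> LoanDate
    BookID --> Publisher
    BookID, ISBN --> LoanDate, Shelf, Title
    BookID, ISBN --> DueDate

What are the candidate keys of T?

No FD produces {BookID}, so it must be in every candidate key.
{BookID, ISBN}⁺ = {BookID, Branch, DueDate, ISBN, LoanDate, Publisher, Shelf, Title}, which is every attribute, so {BookID, ISBN} is a candidate key.
{BookID, LoanDate, Shelf}⁺ = {BookID, Branch, DueDate, ISBN, LoanDate, Publisher, Shelf, Title}, which is every attribute, so {BookID, LoanDate, Shelf} is a candidate key.
No proper subset of any of these is a key, and no other minimal superkey exists.

{BookID, ISBN}, {BookID, LoanDate, Shelf}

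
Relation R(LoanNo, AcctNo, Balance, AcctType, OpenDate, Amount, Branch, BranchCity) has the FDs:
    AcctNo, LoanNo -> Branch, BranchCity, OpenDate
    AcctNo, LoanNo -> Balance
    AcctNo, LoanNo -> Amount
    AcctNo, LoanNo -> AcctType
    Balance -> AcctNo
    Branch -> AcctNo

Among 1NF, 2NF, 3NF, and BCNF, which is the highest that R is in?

3NF

Candidate keys: {AcctNo, LoanNo}, {Balance, LoanNo}, {Branch, LoanNo}. Prime attributes: {AcctNo, Balance, Branch, LoanNo}.
For Balance -> AcctNo we have {Balance}⁺ = {AcctNo, Balance}; {Balance} is not a superkey, so BCNF fails.
But every attribute on its right side ({AcctNo}) is prime, and the same holds for every other non-superkey FD, so 3NF still holds.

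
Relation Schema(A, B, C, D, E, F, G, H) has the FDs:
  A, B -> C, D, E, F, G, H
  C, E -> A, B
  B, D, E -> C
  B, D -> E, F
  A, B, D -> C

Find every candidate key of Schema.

{A, B}, {B, D}, {C, E}

{A, B}⁺ = {A, B, C, D, E, F, G, H}, which is every attribute, so {A, B} is a candidate key.
{B, D}⁺ = {A, B, C, D, E, F, G, H}, which is every attribute, so {B, D} is a candidate key.
{C, E}⁺ = {A, B, C, D, E, F, G, H}, which is every attribute, so {C, E} is a candidate key.
These are minimal and exhaustive — every other superkey contains one of them.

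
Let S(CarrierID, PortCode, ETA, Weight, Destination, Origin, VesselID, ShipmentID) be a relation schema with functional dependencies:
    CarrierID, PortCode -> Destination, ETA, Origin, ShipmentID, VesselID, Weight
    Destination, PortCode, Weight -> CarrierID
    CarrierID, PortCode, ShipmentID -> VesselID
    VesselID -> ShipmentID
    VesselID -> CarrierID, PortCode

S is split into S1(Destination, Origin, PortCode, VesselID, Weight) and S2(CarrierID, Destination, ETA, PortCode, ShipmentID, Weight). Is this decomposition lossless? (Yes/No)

Yes

Common attributes: {Destination, PortCode, Weight}; their closure is {CarrierID, Destination, ETA, Origin, PortCode, ShipmentID, VesselID, Weight}.
S1 is contained in that closure, so S1 ∩ S2 -> S1 holds and the join is lossless.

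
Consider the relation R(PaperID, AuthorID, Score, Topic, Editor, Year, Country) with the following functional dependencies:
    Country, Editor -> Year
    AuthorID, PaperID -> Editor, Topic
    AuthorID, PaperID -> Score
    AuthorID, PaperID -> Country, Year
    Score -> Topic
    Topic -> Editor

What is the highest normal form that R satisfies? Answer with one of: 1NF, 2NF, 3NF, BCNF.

Candidate key: {AuthorID, PaperID}. Prime attributes: {AuthorID, PaperID}.
For Country, Editor -> Year we have {Country, Editor}⁺ = {Country, Editor, Year}; {Country, Editor} is not a superkey, so BCNF fails.
Country, Editor -> Year determines the non-prime attribute {Year} from a non-superkey — 3NF is violated.
No non-prime attribute depends on a proper subset of any candidate key, so 2NF holds.

2NF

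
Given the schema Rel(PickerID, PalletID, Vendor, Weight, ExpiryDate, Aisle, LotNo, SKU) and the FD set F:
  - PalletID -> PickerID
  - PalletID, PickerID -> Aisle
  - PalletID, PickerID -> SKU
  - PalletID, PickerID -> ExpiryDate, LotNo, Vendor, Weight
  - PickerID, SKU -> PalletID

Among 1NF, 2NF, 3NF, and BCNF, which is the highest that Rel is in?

Candidate keys: {PalletID}, {PickerID, SKU}. Prime attributes: {PalletID, PickerID, SKU}.
Every FD has a superkey on the left, so the relation is in BCNF.

BCNF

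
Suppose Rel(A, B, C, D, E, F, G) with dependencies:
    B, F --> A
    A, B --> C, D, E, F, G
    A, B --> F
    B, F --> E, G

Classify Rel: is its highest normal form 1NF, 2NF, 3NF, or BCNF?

BCNF

Candidate keys: {A, B}, {B, F}. Prime attributes: {A, B, F}.
Each dependency's left side is a superkey — BCNF holds.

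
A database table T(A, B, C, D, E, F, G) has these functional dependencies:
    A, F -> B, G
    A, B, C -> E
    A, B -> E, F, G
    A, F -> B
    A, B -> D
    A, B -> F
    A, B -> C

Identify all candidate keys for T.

{A} never appears on the right of any FD, so every key must include it.
{A, B}⁺ = {A, B, C, D, E, F, G}, which is every attribute, so {A, B} is a candidate key.
{A, F}⁺ = {A, B, C, D, E, F, G}, which is every attribute, so {A, F} is a candidate key.
No proper subset of any of these is a key, and no other minimal superkey exists.

{A, B}, {A, F}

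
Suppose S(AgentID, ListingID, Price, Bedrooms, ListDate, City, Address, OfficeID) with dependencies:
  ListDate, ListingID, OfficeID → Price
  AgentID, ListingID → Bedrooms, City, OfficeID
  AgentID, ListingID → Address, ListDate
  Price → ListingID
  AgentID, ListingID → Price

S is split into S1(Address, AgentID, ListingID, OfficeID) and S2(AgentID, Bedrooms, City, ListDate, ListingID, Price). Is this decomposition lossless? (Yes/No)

Yes

Common attributes: {AgentID, ListingID}; their closure is {Address, AgentID, Bedrooms, City, ListDate, ListingID, OfficeID, Price}.
This includes all of S1, so the common attributes are a superkey of S1 — the join is lossless.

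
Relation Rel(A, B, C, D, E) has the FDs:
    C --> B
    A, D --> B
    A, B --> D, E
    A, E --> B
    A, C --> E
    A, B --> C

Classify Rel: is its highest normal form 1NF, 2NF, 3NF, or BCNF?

3NF

Candidate keys: {A, B}, {A, C}, {A, D}, {A, E}. Prime attributes: {A, B, C, D, E}.
C --> B breaks BCNF: {C}⁺ = {B, C}, so {C} is not a superkey.
Its right-hand attributes {B} are all prime, as are those of every other non-superkey FD — the relation is in 3NF.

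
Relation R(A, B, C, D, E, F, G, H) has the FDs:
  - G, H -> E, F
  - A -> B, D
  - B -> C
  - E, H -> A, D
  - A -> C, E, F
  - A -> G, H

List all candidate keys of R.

{A}⁺ = {A, B, C, D, E, F, G, H}, which is every attribute, so {A} is a candidate key.
{E, H}⁺ = {A, B, C, D, E, F, G, H}, which is every attribute, so {E, H} is a candidate key.
{G, H}⁺ = {A, B, C, D, E, F, G, H}, which is every attribute, so {G, H} is a candidate key.
Any other superkey properly contains one of these, so there are no further candidate keys.

{A}, {E, H}, {G, H}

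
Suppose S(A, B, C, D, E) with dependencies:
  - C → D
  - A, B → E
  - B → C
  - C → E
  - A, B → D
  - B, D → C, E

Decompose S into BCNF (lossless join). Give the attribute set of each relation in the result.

Candidate key of the original relation: {A, B}.
In {A, B, C, D, E}, {C} is not a superkey ({C}⁺ restricted to this set is {C, D, E}), so split on C → D, E into {C, D, E} and {A, B, C}.
{C, D, E} is in BCNF.
In {A, B, C}, {B} is not a superkey ({B}⁺ restricted to this set is {B, C}), so split on B → C into {B, C} and {A, B}.
{B, C} is in BCNF.
{A, B} is in BCNF.

{A, B}; {B, C}; {C, D, E}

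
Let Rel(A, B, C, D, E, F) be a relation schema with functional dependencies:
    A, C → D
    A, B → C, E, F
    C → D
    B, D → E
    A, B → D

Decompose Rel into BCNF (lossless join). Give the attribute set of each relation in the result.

Candidate key of the original relation: {A, B}.
Within {A, B, C, D, E, F}: {A, C}⁺ ∩ {A, B, C, D, E, F} = {A, C, D}, not the whole set, so A, C → D violates BCNF; decompose into {A, C, D} and {A, B, C, E, F}.
Within {A, C, D}: {C}⁺ ∩ {A, C, D} = {C, D}, not the whole set, so C → D violates BCNF; decompose into {C, D} and {A, C}.
{C, D}: every determinant is a superkey — BCNF.
{A, C}: every determinant is a superkey — BCNF.
Within {A, B, C, E, F}: {B, C}⁺ ∩ {A, B, C, E, F} = {B, C, E}, not the whole set, so B, C → E violates BCNF; decompose into {B, C, E} and {A, B, C, F}.
{B, C, E}: every determinant is a superkey — BCNF.
{A, B, C, F}: every determinant is a superkey — BCNF.

{A, B, C, F}; {B, C, E}; {C, D}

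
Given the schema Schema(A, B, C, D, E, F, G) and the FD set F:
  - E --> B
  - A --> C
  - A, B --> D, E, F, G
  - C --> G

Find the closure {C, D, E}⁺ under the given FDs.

Start with {C, D, E}.
E --> B applies; add {B} → now {B, C, D, E}.
C --> G applies; add {G} → now {B, C, D, E, G}.
No further FD applies.

{B, C, D, E, G}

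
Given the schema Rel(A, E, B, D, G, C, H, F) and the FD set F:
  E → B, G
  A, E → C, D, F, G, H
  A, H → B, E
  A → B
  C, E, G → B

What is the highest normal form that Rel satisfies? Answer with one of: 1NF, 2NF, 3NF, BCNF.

1NF

Candidate keys: {A, E}, {A, H}. Prime attributes: {A, E, H}.
E → B, G breaks BCNF: {E}⁺ = {B, E, G}, so {E} is not a superkey.
E → B, G has non-prime {B, G} on the right and a non-superkey on the left, so 3NF fails.
The proper key subset {A} of {A, E} determines non-prime {B}, so the relation is not even in 2NF.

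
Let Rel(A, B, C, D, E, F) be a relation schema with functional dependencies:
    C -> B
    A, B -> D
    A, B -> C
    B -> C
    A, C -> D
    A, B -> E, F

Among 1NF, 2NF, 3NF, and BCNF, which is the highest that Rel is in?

3NF

Candidate keys: {A, B}, {A, C}. Prime attributes: {A, B, C}.
For C -> B we have {C}⁺ = {B, C}; {C} is not a superkey, so BCNF fails.
Since {B} ⊆ prime attributes and every other non-superkey FD also has a prime right side, the schema is in 3NF.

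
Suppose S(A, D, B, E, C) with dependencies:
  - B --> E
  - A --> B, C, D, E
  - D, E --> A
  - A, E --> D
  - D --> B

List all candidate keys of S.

{A}, {D}

{A} is a candidate key since {A}⁺ = {A, B, C, D, E} covers every attribute.
{D} is a candidate key since {D}⁺ = {A, B, C, D, E} covers every attribute.
No proper subset of any of these is a key, and no other minimal superkey exists.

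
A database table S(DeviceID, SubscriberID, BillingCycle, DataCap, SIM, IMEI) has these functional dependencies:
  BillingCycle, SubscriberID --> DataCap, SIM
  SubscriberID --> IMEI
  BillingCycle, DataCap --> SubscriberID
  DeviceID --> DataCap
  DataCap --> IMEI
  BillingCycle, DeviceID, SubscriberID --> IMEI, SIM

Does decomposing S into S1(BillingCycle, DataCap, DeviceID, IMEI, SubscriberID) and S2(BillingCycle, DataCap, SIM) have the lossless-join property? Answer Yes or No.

The shared attributes are {BillingCycle, DataCap} and {BillingCycle, DataCap}⁺ = {BillingCycle, DataCap, IMEI, SIM, SubscriberID}.
This includes all of S2, so the common attributes are a superkey of S2 — the join is lossless.

Yes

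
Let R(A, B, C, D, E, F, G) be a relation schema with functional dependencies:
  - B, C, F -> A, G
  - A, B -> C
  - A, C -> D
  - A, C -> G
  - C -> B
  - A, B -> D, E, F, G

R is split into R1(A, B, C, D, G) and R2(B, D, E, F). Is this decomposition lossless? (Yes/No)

The shared attributes are {B, D} and {B, D}⁺ = {B, D}.
The closure covers neither R1 nor R2 entirely; the join is not lossless.

No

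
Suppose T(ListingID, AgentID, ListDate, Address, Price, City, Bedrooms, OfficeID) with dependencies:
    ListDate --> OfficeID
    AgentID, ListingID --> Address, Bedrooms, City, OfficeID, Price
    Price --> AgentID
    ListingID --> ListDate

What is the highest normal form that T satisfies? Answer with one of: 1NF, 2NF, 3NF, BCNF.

Candidate keys: {AgentID, ListingID}, {ListingID, Price}. Prime attributes: {AgentID, ListingID, Price}.
ListDate --> OfficeID: {ListDate}⁺ = {ListDate, OfficeID}, which is not all of the attributes, so the left side is not a superkey — BCNF is violated.
ListDate --> OfficeID has non-prime {OfficeID} on the right and a non-superkey on the left, so 3NF fails.
The proper key subset {ListingID} of {AgentID, ListingID} determines non-prime {ListDate, OfficeID}, so the relation is not even in 2NF.

1NF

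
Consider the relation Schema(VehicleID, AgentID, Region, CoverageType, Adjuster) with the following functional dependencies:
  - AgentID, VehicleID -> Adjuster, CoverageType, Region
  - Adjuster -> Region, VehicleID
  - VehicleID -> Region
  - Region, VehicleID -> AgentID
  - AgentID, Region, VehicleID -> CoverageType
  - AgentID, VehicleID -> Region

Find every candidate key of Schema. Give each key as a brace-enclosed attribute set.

Closure of {Adjuster} is {Adjuster, AgentID, CoverageType, Region, VehicleID}, the whole schema; {Adjuster} is a candidate key.
Closure of {VehicleID} is {Adjuster, AgentID, CoverageType, Region, VehicleID}, the whole schema; {VehicleID} is a candidate key.
No proper subset of any of these is a key, and no other minimal superkey exists.

{Adjuster}, {VehicleID}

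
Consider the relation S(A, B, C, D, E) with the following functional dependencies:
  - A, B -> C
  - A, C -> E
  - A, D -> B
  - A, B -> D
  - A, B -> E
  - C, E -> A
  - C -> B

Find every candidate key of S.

Closure of {A, B} is {A, B, C, D, E}, the whole schema; {A, B} is a candidate key.
Closure of {A, C} is {A, B, C, D, E}, the whole schema; {A, C} is a candidate key.
Closure of {A, D} is {A, B, C, D, E}, the whole schema; {A, D} is a candidate key.
Closure of {C, E} is {A, B, C, D, E}, the whole schema; {C, E} is a candidate key.
These are minimal and exhaustive — every other superkey contains one of them.

{A, B}, {A, C}, {A, D}, {C, E}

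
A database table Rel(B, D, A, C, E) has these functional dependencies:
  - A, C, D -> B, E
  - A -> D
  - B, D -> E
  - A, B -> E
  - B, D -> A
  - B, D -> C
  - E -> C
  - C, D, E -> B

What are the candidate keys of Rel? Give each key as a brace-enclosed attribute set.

{A, B}, {A, C}, {A, E}, {B, D}, {D, E}

Closure of {A, B} is {A, B, C, D, E}, the whole schema; {A, B} is a candidate key.
Closure of {A, C} is {A, B, C, D, E}, the whole schema; {A, C} is a candidate key.
Closure of {A, E} is {A, B, C, D, E}, the whole schema; {A, E} is a candidate key.
Closure of {B, D} is {A, B, C, D, E}, the whole schema; {B, D} is a candidate key.
Closure of {D, E} is {A, B, C, D, E}, the whole schema; {D, E} is a candidate key.
Any other superkey properly contains one of these, so there are no further candidate keys.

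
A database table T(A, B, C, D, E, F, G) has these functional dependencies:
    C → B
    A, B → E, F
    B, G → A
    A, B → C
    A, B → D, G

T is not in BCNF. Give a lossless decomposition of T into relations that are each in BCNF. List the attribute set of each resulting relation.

Candidate keys of the original relation: {A, B}, {A, C}, {B, G}, {C, G}.
Within {A, B, C, D, E, F, G}: {C}⁺ ∩ {A, B, C, D, E, F, G} = {B, C}, not the whole set, so C → B violates BCNF; decompose into {B, C} and {A, C, D, E, F, G}.
{B, C}: every determinant is a superkey — BCNF.
{A, C, D, E, F, G}: every determinant is a superkey — BCNF.

{A, C, D, E, F, G}; {B, C}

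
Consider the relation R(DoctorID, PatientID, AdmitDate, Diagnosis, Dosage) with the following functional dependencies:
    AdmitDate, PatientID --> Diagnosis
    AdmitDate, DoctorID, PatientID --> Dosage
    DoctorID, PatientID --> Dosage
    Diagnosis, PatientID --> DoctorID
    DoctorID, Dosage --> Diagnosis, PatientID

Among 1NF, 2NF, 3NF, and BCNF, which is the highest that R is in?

Candidate keys: {AdmitDate, DoctorID, Dosage}, {AdmitDate, PatientID}. Prime attributes: {AdmitDate, DoctorID, Dosage, PatientID}.
DoctorID, PatientID --> Dosage: {DoctorID, PatientID}⁺ = {Diagnosis, DoctorID, Dosage, PatientID}, which is not all of the attributes, so the left side is not a superkey — BCNF is violated.
DoctorID, Dosage --> Diagnosis, PatientID determines the non-prime attribute {Diagnosis} from a non-superkey — 3NF is violated.
The proper key subset {DoctorID, Dosage} of {AdmitDate, DoctorID, Dosage} determines non-prime {Diagnosis}, so the relation is not even in 2NF.

1NF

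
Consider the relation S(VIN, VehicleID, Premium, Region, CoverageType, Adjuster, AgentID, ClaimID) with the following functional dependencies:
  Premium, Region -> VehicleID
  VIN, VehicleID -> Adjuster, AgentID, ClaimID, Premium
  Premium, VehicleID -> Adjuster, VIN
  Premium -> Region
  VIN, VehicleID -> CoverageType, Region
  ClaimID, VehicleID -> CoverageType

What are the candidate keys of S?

{Premium}, {VIN, VehicleID}

{Premium}⁺ = {Adjuster, AgentID, ClaimID, CoverageType, Premium, Region, VIN, VehicleID} — all of the relation — so {Premium} is a candidate key.
{VIN, VehicleID}⁺ = {Adjuster, AgentID, ClaimID, CoverageType, Premium, Region, VIN, VehicleID} — all of the relation — so {VIN, VehicleID} is a candidate key.
These are minimal and exhaustive — every other superkey contains one of them.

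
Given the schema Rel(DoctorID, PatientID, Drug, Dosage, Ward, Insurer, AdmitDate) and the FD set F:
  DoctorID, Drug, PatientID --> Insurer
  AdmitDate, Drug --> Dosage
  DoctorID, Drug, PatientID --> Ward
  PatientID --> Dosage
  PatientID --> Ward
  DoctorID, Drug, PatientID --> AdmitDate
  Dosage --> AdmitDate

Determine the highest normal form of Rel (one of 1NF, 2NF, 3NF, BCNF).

1NF

Candidate key: {DoctorID, Drug, PatientID}. Prime attributes: {DoctorID, Drug, PatientID}.
AdmitDate, Drug --> Dosage: {AdmitDate, Drug}⁺ = {AdmitDate, Dosage, Drug}, which is not all of the attributes, so the left side is not a superkey — BCNF is violated.
AdmitDate, Drug --> Dosage determines the non-prime attribute {Dosage} from a non-superkey — 3NF is violated.
The proper key subset {PatientID} of {DoctorID, Drug, PatientID} determines non-prime {AdmitDate, Dosage, Ward}, so the relation is not even in 2NF.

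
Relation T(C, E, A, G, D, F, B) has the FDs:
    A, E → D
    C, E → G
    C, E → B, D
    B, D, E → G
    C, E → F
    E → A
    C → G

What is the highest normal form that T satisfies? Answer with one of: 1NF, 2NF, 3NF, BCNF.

Candidate key: {C, E}. Prime attributes: {C, E}.
A, E → D: {A, E}⁺ = {A, D, E}, which is not all of the attributes, so the left side is not a superkey — BCNF is violated.
A, E → D determines the non-prime attribute {D} from a non-superkey — 3NF is violated.
Since {C} ⊂ {C, E} and {C}⁺ ⊇ {G} with {G} non-prime, there is a partial dependency; 2NF fails.

1NF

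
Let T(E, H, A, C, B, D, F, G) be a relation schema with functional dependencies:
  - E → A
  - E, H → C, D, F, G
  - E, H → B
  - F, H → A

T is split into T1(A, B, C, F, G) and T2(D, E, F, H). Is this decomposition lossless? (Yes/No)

No

Common attributes: {F}; their closure is {F}.
Neither T1 nor T2 is contained in that closure, so the decomposition is lossy.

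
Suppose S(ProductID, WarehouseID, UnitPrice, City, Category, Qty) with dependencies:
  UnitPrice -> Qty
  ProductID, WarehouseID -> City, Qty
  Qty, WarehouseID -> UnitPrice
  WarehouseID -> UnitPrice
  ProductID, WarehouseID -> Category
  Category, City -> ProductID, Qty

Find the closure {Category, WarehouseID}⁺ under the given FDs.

Start with {Category, WarehouseID}.
WarehouseID -> UnitPrice applies; add {UnitPrice} → now {Category, UnitPrice, WarehouseID}.
UnitPrice -> Qty applies; add {Qty} → now {Category, Qty, UnitPrice, WarehouseID}.
No further FD applies.

{Category, Qty, UnitPrice, WarehouseID}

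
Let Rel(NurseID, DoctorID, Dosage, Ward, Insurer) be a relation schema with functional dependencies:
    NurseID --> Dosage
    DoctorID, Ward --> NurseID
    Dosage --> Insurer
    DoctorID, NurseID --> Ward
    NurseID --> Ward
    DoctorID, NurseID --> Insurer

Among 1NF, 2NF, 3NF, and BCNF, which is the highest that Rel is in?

1NF

Candidate keys: {DoctorID, NurseID}, {DoctorID, Ward}. Prime attributes: {DoctorID, NurseID, Ward}.
For NurseID --> Dosage we have {NurseID}⁺ = {Dosage, Insurer, NurseID, Ward}; {NurseID} is not a superkey, so BCNF fails.
Because {Dosage} is non-prime and the left side of NurseID --> Dosage is not a superkey, the relation is not in 3NF.
{NurseID} is a proper subset of the key {DoctorID, NurseID}, and {NurseID}⁺ contains the non-prime attributes {Dosage, Insurer} — a partial dependency, so 2NF is violated.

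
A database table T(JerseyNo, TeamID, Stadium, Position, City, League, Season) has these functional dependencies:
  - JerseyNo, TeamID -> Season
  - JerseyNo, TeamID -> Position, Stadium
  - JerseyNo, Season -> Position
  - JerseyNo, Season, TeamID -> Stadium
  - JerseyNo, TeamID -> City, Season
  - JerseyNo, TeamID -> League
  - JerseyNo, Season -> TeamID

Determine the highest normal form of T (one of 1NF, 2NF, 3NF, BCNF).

BCNF

Candidate keys: {JerseyNo, Season}, {JerseyNo, TeamID}. Prime attributes: {JerseyNo, Season, TeamID}.
The left-hand side of every FD is a superkey, so BCNF is satisfied.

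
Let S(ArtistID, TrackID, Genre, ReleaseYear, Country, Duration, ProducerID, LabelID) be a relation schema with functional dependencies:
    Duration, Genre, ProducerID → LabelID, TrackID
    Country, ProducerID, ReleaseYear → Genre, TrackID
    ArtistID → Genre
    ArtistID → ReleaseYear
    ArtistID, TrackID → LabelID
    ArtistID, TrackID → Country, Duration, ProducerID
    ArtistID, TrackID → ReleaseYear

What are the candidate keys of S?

{ArtistID, Country, ProducerID}, {ArtistID, Duration, ProducerID}, {ArtistID, TrackID}

{ArtistID} never appears on the right of any FD, so every key must include it.
{ArtistID, TrackID}⁺ = {ArtistID, Country, Duration, Genre, LabelID, ProducerID, ReleaseYear, TrackID}, which is every attribute, so {ArtistID, TrackID} is a candidate key.
{ArtistID, Country, ProducerID}⁺ = {ArtistID, Country, Duration, Genre, LabelID, ProducerID, ReleaseYear, TrackID}, which is every attribute, so {ArtistID, Country, ProducerID} is a candidate key.
{ArtistID, Duration, ProducerID}⁺ = {ArtistID, Country, Duration, Genre, LabelID, ProducerID, ReleaseYear, TrackID}, which is every attribute, so {ArtistID, Duration, ProducerID} is a candidate key.
Any other superkey properly contains one of these, so there are no further candidate keys.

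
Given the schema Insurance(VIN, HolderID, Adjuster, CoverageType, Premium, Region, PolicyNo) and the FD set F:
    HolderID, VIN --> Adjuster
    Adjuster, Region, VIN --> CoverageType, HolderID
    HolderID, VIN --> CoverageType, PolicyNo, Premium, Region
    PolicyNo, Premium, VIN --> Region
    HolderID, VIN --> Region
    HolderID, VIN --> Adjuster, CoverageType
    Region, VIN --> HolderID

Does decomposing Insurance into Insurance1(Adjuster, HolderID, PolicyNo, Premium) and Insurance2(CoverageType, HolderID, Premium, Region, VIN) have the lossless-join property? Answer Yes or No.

Insurance1 ∩ Insurance2 = {HolderID, Premium}; its closure under F is {HolderID, Premium}.
Neither Insurance1 nor Insurance2 is contained in that closure, so the decomposition is lossy.

No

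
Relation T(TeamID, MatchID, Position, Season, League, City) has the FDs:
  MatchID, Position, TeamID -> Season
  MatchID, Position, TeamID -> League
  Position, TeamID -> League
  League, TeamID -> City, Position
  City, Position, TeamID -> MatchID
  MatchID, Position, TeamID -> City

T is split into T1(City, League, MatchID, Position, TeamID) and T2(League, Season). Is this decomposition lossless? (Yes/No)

No

The shared attributes are {League} and {League}⁺ = {League}.
T1 ⊄ {League} and T2 ⊄ {League}, so the split is lossy.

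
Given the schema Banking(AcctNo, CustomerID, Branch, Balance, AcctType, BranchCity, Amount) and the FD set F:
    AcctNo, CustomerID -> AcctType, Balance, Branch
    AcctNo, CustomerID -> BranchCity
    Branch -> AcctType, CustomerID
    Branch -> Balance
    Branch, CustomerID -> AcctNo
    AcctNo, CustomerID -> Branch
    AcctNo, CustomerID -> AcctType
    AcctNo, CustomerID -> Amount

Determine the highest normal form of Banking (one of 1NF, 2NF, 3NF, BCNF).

BCNF

Candidate keys: {AcctNo, CustomerID}, {Branch}. Prime attributes: {AcctNo, Branch, CustomerID}.
The left-hand side of every FD is a superkey, so BCNF is satisfied.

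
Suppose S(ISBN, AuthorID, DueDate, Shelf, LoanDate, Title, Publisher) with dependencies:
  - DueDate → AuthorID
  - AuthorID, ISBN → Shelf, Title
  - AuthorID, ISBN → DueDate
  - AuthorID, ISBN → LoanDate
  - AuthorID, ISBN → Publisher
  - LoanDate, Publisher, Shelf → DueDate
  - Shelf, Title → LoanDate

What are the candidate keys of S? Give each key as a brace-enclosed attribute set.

No FD produces {ISBN}, so it must be in every candidate key.
{AuthorID, ISBN}⁺ = {AuthorID, DueDate, ISBN, LoanDate, Publisher, Shelf, Title} — all of the relation — so {AuthorID, ISBN} is a candidate key.
{DueDate, ISBN}⁺ = {AuthorID, DueDate, ISBN, LoanDate, Publisher, Shelf, Title} — all of the relation — so {DueDate, ISBN} is a candidate key.
{ISBN, LoanDate, Publisher, Shelf}⁺ = {AuthorID, DueDate, ISBN, LoanDate, Publisher, Shelf, Title} — all of the relation — so {ISBN, LoanDate, Publisher, Shelf} is a candidate key.
{ISBN, Publisher, Shelf, Title}⁺ = {AuthorID, DueDate, ISBN, LoanDate, Publisher, Shelf, Title} — all of the relation — so {ISBN, Publisher, Shelf, Title} is a candidate key.
These are minimal and exhaustive — every other superkey contains one of them.

{AuthorID, ISBN}, {DueDate, ISBN}, {ISBN, LoanDate, Publisher, Shelf}, {ISBN, Publisher, Shelf, Title}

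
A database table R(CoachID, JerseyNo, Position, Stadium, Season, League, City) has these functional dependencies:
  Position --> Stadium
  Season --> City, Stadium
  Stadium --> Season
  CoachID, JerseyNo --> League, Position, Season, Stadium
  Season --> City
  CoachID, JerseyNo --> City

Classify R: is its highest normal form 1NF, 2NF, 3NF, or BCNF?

2NF

Candidate key: {CoachID, JerseyNo}. Prime attributes: {CoachID, JerseyNo}.
Position --> Stadium: {Position}⁺ = {City, Position, Season, Stadium}, which is not all of the attributes, so the left side is not a superkey — BCNF is violated.
Position --> Stadium has non-prime {Stadium} on the right and a non-superkey on the left, so 3NF fails.
No non-prime attribute depends on a proper subset of any candidate key, so 2NF holds.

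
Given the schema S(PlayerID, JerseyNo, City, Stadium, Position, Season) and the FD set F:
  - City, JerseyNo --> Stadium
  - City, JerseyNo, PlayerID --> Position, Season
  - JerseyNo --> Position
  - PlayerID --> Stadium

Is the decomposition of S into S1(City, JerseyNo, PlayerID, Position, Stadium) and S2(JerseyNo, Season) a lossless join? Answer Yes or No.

No

Common attributes: {JerseyNo}; their closure is {JerseyNo, Position}.
S1 ⊄ {JerseyNo, Position} and S2 ⊄ {JerseyNo, Position}, so the split is lossy.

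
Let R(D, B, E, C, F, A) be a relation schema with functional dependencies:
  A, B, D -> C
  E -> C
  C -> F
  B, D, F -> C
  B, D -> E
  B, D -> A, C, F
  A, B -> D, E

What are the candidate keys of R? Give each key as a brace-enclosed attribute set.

Attributes never on any right-hand side: {B} — every candidate key must contain it.
{A, B} is a candidate key since {A, B}⁺ = {A, B, C, D, E, F} covers every attribute.
{B, D} is a candidate key since {B, D}⁺ = {A, B, C, D, E, F} covers every attribute.
No proper subset of any of these is a key, and no other minimal superkey exists.

{A, B}, {B, D}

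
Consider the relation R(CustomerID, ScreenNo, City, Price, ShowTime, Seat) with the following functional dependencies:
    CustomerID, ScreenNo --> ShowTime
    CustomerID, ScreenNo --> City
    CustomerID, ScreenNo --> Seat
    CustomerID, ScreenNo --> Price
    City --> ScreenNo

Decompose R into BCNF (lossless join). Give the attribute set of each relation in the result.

{City, CustomerID, Price, Seat, ShowTime}; {City, ScreenNo}

Candidate keys of the original relation: {City, CustomerID}, {CustomerID, ScreenNo}.
{City, CustomerID, Price, ScreenNo, Seat, ShowTime}: {City} determines {City, ScreenNo} here but is not a superkey — split on City --> ScreenNo, giving {City, ScreenNo} and {City, CustomerID, Price, Seat, ShowTime}.
{City, ScreenNo} is in BCNF.
{City, CustomerID, Price, Seat, ShowTime} is in BCNF.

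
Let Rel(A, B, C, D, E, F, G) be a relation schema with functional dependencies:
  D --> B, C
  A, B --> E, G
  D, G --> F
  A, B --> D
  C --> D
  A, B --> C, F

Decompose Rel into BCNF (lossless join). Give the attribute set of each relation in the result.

Candidate keys of the original relation: {A, B}, {A, C}, {A, D}.
In {A, B, C, D, E, F, G}, {D} is not a superkey ({D}⁺ restricted to this set is {B, C, D}), so split on D --> B, C into {B, C, D} and {A, D, E, F, G}.
{B, C, D} is in BCNF.
In {A, D, E, F, G}, {D, G} is not a superkey ({D, G}⁺ restricted to this set is {D, F, G}), so split on D, G --> F into {D, F, G} and {A, D, E, G}.
{D, F, G} is in BCNF.
{A, D, E, G} is in BCNF.

{A, D, E, G}; {B, C, D}; {D, F, G}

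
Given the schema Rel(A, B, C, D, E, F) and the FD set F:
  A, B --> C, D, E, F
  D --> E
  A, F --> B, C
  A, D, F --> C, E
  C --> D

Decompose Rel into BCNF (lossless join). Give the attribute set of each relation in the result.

Candidate keys of the original relation: {A, B}, {A, F}.
Within {A, B, C, D, E, F}: {D}⁺ ∩ {A, B, C, D, E, F} = {D, E}, not the whole set, so D --> E violates BCNF; decompose into {D, E} and {A, B, C, D, F}.
{D, E}: every determinant is a superkey — BCNF.
Within {A, B, C, D, F}: {C}⁺ ∩ {A, B, C, D, F} = {C, D}, not the whole set, so C --> D violates BCNF; decompose into {C, D} and {A, B, C, F}.
{C, D}: every determinant is a superkey — BCNF.
{A, B, C, F}: every determinant is a superkey — BCNF.

{A, B, C, F}; {C, D}; {D, E}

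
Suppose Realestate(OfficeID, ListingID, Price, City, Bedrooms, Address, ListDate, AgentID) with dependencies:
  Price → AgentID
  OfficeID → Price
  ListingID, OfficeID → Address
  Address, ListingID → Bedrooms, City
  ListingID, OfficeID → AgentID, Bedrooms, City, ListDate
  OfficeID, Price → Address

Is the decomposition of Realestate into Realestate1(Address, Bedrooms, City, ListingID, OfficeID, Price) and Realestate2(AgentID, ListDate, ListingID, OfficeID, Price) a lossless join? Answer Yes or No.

Realestate1 ∩ Realestate2 = {ListingID, OfficeID, Price}; its closure under F is {Address, AgentID, Bedrooms, City, ListDate, ListingID, OfficeID, Price}.
Since Realestate1 ⊆ {Address, AgentID, Bedrooms, City, ListDate, ListingID, OfficeID, Price}, the intersection is a superkey of Realestate1; the decomposition is lossless.

Yes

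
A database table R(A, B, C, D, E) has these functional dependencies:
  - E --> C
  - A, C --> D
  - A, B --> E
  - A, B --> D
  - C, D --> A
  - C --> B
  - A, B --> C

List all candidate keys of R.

{A, B}, {A, C}, {A, E}, {C, D}, {D, E}

Closure of {A, B} is {A, B, C, D, E}, the whole schema; {A, B} is a candidate key.
Closure of {A, C} is {A, B, C, D, E}, the whole schema; {A, C} is a candidate key.
Closure of {A, E} is {A, B, C, D, E}, the whole schema; {A, E} is a candidate key.
Closure of {C, D} is {A, B, C, D, E}, the whole schema; {C, D} is a candidate key.
Closure of {D, E} is {A, B, C, D, E}, the whole schema; {D, E} is a candidate key.
These are minimal and exhaustive — every other superkey contains one of them.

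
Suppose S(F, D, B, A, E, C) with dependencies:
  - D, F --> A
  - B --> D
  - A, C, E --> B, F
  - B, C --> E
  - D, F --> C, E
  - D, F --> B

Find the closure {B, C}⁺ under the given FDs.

{B, C, D, E}

Start with {B, C}.
B --> D applies; add {D} → now {B, C, D}.
B, C --> E applies; add {E} → now {B, C, D, E}.
No further FD applies.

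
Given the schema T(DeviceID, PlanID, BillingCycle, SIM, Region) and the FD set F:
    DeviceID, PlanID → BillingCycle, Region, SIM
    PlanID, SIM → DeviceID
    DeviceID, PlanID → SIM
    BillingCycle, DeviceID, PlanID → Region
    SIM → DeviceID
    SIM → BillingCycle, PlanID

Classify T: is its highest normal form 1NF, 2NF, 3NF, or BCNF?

Candidate keys: {DeviceID, PlanID}, {SIM}. Prime attributes: {DeviceID, PlanID, SIM}.
The left-hand side of every FD is a superkey, so BCNF is satisfied.

BCNF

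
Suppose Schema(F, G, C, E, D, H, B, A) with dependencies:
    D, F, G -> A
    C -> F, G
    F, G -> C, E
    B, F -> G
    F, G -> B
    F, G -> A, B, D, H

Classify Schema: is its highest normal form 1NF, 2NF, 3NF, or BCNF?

BCNF

Candidate keys: {B, F}, {C}, {F, G}. Prime attributes: {B, C, F, G}.
Every FD has a superkey on the left, so the relation is in BCNF.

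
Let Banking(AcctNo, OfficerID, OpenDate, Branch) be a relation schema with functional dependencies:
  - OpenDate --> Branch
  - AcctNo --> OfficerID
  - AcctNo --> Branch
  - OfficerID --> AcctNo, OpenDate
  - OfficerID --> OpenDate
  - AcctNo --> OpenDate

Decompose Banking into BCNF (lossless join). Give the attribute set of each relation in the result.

Candidate keys of the original relation: {AcctNo}, {OfficerID}.
Within {AcctNo, Branch, OfficerID, OpenDate}: {OpenDate}⁺ ∩ {AcctNo, Branch, OfficerID, OpenDate} = {Branch, OpenDate}, not the whole set, so OpenDate --> Branch violates BCNF; decompose into {Branch, OpenDate} and {AcctNo, OfficerID, OpenDate}.
{Branch, OpenDate} has no BCNF violation.
{AcctNo, OfficerID, OpenDate} has no BCNF violation.

{AcctNo, OfficerID, OpenDate}; {Branch, OpenDate}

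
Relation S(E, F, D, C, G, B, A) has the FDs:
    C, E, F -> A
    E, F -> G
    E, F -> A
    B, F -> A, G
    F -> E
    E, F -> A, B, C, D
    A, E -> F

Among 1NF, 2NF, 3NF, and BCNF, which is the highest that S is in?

BCNF

Candidate keys: {A, E}, {F}. Prime attributes: {A, E, F}.
Each dependency's left side is a superkey — BCNF holds.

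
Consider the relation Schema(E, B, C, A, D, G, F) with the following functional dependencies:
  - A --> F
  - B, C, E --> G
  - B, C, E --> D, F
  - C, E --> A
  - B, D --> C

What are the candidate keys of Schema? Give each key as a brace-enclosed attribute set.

{B, C, E}, {B, D, E}

{B, E} never appear on the right of any FD, so every key must include all of them.
{B, C, E}⁺ = {A, B, C, D, E, F, G} — all of the relation — so {B, C, E} is a candidate key.
{B, D, E}⁺ = {A, B, C, D, E, F, G} — all of the relation — so {B, D, E} is a candidate key.
These are minimal and exhaustive — every other superkey contains one of them.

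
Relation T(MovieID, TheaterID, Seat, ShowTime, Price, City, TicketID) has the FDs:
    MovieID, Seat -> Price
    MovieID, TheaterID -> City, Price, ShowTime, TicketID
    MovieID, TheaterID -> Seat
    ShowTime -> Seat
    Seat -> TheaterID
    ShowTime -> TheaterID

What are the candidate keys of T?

No FD produces {MovieID}, so it must be in every candidate key.
{MovieID, Seat} is a candidate key since {MovieID, Seat}⁺ = {City, MovieID, Price, Seat, ShowTime, TheaterID, TicketID} covers every attribute.
{MovieID, ShowTime} is a candidate key since {MovieID, ShowTime}⁺ = {City, MovieID, Price, Seat, ShowTime, TheaterID, TicketID} covers every attribute.
{MovieID, TheaterID} is a candidate key since {MovieID, TheaterID}⁺ = {City, MovieID, Price, Seat, ShowTime, TheaterID, TicketID} covers every attribute.
No proper subset of any of these is a key, and no other minimal superkey exists.

{MovieID, Seat}, {MovieID, ShowTime}, {MovieID, TheaterID}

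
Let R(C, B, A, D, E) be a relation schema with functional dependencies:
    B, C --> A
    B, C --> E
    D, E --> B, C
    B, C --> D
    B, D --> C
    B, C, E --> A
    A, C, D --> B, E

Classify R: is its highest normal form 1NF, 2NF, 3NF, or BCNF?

Candidate keys: {A, C, D}, {B, C}, {B, D}, {D, E}. Prime attributes: {A, B, C, D, E}.
Every FD has a superkey on the left, so the relation is in BCNF.

BCNF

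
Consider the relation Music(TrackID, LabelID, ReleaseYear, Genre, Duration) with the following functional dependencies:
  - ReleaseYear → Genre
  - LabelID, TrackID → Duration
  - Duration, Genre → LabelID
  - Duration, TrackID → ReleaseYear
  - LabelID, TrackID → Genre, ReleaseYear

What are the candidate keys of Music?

{Duration, TrackID}, {LabelID, TrackID}

No FD produces {TrackID}, so it must be in every candidate key.
{Duration, TrackID} is a candidate key since {Duration, TrackID}⁺ = {Duration, Genre, LabelID, ReleaseYear, TrackID} covers every attribute.
{LabelID, TrackID} is a candidate key since {LabelID, TrackID}⁺ = {Duration, Genre, LabelID, ReleaseYear, TrackID} covers every attribute.
These are minimal and exhaustive — every other superkey contains one of them.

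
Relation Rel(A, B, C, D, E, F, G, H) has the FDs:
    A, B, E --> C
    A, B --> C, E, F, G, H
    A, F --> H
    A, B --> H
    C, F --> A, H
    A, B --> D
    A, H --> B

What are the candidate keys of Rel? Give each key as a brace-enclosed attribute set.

{A, B}⁺ = {A, B, C, D, E, F, G, H}, which is every attribute, so {A, B} is a candidate key.
{A, F}⁺ = {A, B, C, D, E, F, G, H}, which is every attribute, so {A, F} is a candidate key.
{A, H}⁺ = {A, B, C, D, E, F, G, H}, which is every attribute, so {A, H} is a candidate key.
{C, F}⁺ = {A, B, C, D, E, F, G, H}, which is every attribute, so {C, F} is a candidate key.
No proper subset of any of these is a key, and no other minimal superkey exists.

{A, B}, {A, F}, {A, H}, {C, F}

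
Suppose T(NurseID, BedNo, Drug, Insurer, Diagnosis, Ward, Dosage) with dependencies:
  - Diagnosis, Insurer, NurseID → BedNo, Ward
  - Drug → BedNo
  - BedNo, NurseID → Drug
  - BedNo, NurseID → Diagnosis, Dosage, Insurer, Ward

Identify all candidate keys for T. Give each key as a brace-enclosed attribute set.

{BedNo, NurseID}, {Diagnosis, Insurer, NurseID}, {Drug, NurseID}

No FD produces {NurseID}, so it must be in every candidate key.
{BedNo, NurseID} is a candidate key since {BedNo, NurseID}⁺ = {BedNo, Diagnosis, Dosage, Drug, Insurer, NurseID, Ward} covers every attribute.
{Drug, NurseID} is a candidate key since {Drug, NurseID}⁺ = {BedNo, Diagnosis, Dosage, Drug, Insurer, NurseID, Ward} covers every attribute.
{Diagnosis, Insurer, NurseID} is a candidate key since {Diagnosis, Insurer, NurseID}⁺ = {BedNo, Diagnosis, Dosage, Drug, Insurer, NurseID, Ward} covers every attribute.
Any other superkey properly contains one of these, so there are no further candidate keys.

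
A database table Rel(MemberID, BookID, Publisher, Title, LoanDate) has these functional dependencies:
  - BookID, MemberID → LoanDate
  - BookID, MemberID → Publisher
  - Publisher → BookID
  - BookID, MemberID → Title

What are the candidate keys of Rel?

{BookID, MemberID}, {MemberID, Publisher}

Attributes never on any right-hand side: {MemberID} — every candidate key must contain it.
{BookID, MemberID}⁺ = {BookID, LoanDate, MemberID, Publisher, Title} — all of the relation — so {BookID, MemberID} is a candidate key.
{MemberID, Publisher}⁺ = {BookID, LoanDate, MemberID, Publisher, Title} — all of the relation — so {MemberID, Publisher} is a candidate key.
No proper subset of any of these is a key, and no other minimal superkey exists.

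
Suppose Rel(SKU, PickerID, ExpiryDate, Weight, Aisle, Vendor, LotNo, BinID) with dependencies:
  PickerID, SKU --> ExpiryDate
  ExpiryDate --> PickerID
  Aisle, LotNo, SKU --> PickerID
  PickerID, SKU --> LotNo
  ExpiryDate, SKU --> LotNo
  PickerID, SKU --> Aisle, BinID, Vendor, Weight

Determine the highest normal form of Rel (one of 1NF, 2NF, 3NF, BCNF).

3NF

Candidate keys: {Aisle, LotNo, SKU}, {ExpiryDate, SKU}, {PickerID, SKU}. Prime attributes: {Aisle, ExpiryDate, LotNo, PickerID, SKU}.
ExpiryDate --> PickerID: {ExpiryDate}⁺ = {ExpiryDate, PickerID}, which is not all of the attributes, so the left side is not a superkey — BCNF is violated.
Since {PickerID} ⊆ prime attributes and every other non-superkey FD also has a prime right side, the schema is in 3NF.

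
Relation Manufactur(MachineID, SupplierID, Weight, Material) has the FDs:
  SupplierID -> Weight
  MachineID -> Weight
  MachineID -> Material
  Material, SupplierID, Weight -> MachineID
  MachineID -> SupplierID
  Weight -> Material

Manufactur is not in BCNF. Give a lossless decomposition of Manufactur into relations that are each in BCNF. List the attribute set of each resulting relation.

Candidate keys of the original relation: {MachineID}, {SupplierID}.
In {MachineID, Material, SupplierID, Weight}, {Weight} is not a superkey ({Weight}⁺ restricted to this set is {Material, Weight}), so split on Weight -> Material into {Material, Weight} and {MachineID, SupplierID, Weight}.
{Material, Weight} has no BCNF violation.
{MachineID, SupplierID, Weight} has no BCNF violation.

{MachineID, SupplierID, Weight}; {Material, Weight}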